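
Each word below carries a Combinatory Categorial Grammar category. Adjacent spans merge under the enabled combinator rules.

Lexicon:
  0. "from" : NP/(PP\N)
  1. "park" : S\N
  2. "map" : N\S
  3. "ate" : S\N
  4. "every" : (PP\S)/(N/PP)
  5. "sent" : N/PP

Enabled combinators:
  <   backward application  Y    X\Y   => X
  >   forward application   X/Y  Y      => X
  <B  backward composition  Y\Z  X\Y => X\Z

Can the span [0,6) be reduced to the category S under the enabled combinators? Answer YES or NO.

NP/(PP\N) S\N N\S S\N (PP\S)/(N/PP) N/PP
CKY chart[0,6] = {NP}; S ∉ chart

NO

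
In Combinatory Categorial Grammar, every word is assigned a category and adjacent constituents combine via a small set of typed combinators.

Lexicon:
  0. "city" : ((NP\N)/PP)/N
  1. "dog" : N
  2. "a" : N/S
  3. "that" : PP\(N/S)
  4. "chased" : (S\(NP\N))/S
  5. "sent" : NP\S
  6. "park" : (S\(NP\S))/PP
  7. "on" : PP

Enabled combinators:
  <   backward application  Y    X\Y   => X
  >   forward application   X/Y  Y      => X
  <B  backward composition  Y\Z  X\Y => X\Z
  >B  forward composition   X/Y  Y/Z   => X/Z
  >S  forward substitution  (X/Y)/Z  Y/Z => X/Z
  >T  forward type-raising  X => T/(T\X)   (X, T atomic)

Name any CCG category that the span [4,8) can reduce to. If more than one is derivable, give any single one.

[0,8] S   <
  [0,4] NP\N   >
    [0,2] (NP\N)/PP   >
      [0,1] "city" : ((NP\N)/PP)/N
      [1,2] "dog" : N
    [2,4] PP   <
      [2,3] "a" : N/S
      [3,4] "that" : PP\(N/S)
  [4,8] S\(NP\N)   >
    [4,5] "chased" : (S\(NP\N))/S
    [5,8] S   <
      [5,6] "sent" : NP\S
      [6,8] S\(NP\S)   >
        [6,7] "park" : (S\(NP\S))/PP
        [7,8] "on" : PP

S\(NP\N)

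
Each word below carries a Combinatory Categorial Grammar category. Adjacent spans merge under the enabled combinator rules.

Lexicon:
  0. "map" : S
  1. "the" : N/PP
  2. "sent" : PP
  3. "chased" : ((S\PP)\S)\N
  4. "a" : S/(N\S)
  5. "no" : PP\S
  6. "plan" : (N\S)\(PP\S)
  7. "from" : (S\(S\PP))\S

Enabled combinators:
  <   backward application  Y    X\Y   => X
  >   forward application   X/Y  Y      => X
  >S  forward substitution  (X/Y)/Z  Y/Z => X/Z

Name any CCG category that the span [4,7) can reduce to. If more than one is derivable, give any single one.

S

[0,8] S   <
  [0,4] S\PP   <
    [0,1] "map" : S
    [1,4] (S\PP)\S   <
      [1,3] N   >
        [1,2] "the" : N/PP
        [2,3] "sent" : PP
      [3,4] "chased" : ((S\PP)\S)\N
  [4,8] S\(S\PP)   <
    [4,7] S   >
      [4,5] "a" : S/(N\S)
      [5,7] N\S   <
        [5,6] "no" : PP\S
        [6,7] "plan" : (N\S)\(PP\S)
    [7,8] "from" : (S\(S\PP))\S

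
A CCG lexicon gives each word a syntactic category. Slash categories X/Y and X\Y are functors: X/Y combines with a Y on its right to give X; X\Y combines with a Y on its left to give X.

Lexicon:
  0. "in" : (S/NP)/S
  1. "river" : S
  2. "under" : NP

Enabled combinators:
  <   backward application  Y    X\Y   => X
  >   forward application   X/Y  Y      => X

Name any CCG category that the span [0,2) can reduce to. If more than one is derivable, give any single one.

S/NP

[0,3] S   >
  [0,2] S/NP   >
    [0,1] "in" : (S/NP)/S
    [1,2] "river" : S
  [2,3] "under" : NP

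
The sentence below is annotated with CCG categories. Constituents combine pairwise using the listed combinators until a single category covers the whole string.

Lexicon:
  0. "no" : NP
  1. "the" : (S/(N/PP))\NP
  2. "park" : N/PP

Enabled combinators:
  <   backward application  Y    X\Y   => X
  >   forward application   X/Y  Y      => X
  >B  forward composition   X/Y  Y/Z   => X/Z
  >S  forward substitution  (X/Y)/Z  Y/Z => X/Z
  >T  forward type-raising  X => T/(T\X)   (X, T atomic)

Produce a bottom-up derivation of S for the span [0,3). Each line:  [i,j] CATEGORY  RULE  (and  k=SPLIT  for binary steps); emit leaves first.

[0,3] S   >
  [0,2] S/(N/PP)   <
    [0,1] "no" : NP
    [1,2] "the" : (S/(N/PP))\NP
  [2,3] "park" : N/PP

[0,1] NP  lex  "no"
[1,2] (S/(N/PP))\NP  lex  "the"
[0,2] S/(N/PP)  <  k=1
[2,3] N/PP  lex  "park"
[0,3] S  >  k=2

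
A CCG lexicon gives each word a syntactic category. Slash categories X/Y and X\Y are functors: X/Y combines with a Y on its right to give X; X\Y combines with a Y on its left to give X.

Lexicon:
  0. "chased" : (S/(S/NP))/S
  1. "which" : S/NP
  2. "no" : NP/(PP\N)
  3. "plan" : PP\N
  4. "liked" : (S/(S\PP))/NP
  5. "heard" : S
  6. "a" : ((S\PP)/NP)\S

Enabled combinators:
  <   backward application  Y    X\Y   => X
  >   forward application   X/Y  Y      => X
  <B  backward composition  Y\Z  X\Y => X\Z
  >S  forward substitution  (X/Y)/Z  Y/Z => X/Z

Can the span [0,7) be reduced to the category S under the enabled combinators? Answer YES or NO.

YES

[0,7] S   >
  [0,4] S/(S/NP)   >
    [0,1] "chased" : (S/(S/NP))/S
    [1,4] S   >
      [1,2] "which" : S/NP
      [2,4] NP   >
        [2,3] "no" : NP/(PP\N)
        [3,4] "plan" : PP\N
  [4,7] S/NP   >S
    [4,5] "liked" : (S/(S\PP))/NP
    [5,7] (S\PP)/NP   <
      [5,6] "heard" : S
      [6,7] "a" : ((S\PP)/NP)\S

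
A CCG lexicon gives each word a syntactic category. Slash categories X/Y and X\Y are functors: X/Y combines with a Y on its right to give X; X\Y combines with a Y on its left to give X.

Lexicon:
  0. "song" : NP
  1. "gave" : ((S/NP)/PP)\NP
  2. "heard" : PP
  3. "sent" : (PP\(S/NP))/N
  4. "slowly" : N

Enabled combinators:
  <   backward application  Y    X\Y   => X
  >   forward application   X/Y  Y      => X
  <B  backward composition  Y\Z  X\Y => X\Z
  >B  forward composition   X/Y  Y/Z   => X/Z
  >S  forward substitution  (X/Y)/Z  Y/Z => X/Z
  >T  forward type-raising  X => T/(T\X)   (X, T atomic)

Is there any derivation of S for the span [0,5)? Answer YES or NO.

NO

NP ((S/NP)/PP)\NP PP (PP\(S/NP))/N N
CKY chart[0,5] = {N/(N\PP), NP/(NP\PP), PP, PP/(PP\PP), S/(S\PP)}; S ∉ chart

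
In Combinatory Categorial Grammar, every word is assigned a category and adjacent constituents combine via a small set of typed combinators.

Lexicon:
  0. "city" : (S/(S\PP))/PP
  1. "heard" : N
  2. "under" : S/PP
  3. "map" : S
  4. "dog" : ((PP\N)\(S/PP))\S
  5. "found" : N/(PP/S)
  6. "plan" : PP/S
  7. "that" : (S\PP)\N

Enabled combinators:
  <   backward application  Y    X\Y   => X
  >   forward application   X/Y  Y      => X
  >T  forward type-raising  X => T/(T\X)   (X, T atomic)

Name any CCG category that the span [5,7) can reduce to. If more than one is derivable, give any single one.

[0,8] S   >
  [0,5] S/(S\PP)   >
    [0,1] "city" : (S/(S\PP))/PP
    [1,5] PP   <
      [1,2] "heard" : N
      [2,5] PP\N   <
        [2,3] "under" : S/PP
        [3,5] (PP\N)\(S/PP)   <
          [3,4] "map" : S
          [4,5] "dog" : ((PP\N)\(S/PP))\S
  [5,8] S\PP   <
    [5,7] N   >
      [5,6] "found" : N/(PP/S)
      [6,7] "plan" : PP/S
    [7,8] "that" : (S\PP)\N

N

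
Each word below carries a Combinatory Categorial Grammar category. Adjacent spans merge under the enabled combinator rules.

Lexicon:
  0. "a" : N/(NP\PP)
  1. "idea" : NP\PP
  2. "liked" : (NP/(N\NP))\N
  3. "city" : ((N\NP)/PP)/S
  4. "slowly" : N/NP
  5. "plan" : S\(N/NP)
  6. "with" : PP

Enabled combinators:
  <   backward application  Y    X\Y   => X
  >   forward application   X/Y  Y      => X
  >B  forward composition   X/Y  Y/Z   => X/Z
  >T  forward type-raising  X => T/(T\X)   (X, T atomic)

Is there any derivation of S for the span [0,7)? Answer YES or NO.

N/(NP\PP) NP\PP (NP/(N\NP))\N ((N\NP)/PP)/S N/NP S\(N/NP) PP
CKY chart[0,7] = {N/(N\NP), NP, NP/(NP\NP), NP/(PP\PP), PP/(PP\NP), S/(S\NP)}; S ∉ chart

NO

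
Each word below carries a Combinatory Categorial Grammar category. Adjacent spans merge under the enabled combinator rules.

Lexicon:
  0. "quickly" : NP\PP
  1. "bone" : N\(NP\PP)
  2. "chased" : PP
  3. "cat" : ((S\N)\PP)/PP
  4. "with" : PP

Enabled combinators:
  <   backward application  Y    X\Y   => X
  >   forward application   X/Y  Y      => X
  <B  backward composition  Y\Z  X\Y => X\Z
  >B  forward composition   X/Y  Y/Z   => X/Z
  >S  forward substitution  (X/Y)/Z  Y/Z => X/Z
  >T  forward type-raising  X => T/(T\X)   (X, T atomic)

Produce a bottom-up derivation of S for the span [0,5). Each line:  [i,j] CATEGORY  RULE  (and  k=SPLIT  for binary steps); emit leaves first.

[0,5] S   <
  [0,2] N   <
    [0,1] "quickly" : NP\PP
    [1,2] "bone" : N\(NP\PP)
  [2,5] S\N   <
    [2,3] "chased" : PP
    [3,5] (S\N)\PP   >
      [3,4] "cat" : ((S\N)\PP)/PP
      [4,5] "with" : PP

[0,1] NP\PP  lex  "quickly"
[1,2] N\(NP\PP)  lex  "bone"
[0,2] N  <  k=1
[2,3] PP  lex  "chased"
[3,4] ((S\N)\PP)/PP  lex  "cat"
[4,5] PP  lex  "with"
[3,5] (S\N)\PP  >  k=4
[2,5] S\N  <  k=3
[0,5] S  <  k=2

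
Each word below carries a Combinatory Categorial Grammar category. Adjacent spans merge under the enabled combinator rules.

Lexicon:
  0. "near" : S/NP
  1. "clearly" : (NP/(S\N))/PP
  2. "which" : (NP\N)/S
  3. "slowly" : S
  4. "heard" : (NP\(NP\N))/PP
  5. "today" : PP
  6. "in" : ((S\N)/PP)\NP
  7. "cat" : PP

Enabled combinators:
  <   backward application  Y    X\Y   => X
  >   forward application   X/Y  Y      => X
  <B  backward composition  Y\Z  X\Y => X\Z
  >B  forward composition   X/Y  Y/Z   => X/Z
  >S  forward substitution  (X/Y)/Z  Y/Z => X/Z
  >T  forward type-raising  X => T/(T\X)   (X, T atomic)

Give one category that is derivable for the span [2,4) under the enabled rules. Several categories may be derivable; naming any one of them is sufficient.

[0,8] S   >
  [0,1] "near" : S/NP
  [1,8] NP   >
    [1,7] NP/PP   >S
      [1,2] "clearly" : (NP/(S\N))/PP
      [2,7] (S\N)/PP   <
        [2,6] NP   <
          [2,4] NP\N   >
            [2,3] "which" : (NP\N)/S
            [3,4] "slowly" : S
          [4,6] NP\(NP\N)   >
            [4,5] "heard" : (NP\(NP\N))/PP
            [5,6] "today" : PP
        [6,7] "in" : ((S\N)/PP)\NP
    [7,8] "cat" : PP

NP\N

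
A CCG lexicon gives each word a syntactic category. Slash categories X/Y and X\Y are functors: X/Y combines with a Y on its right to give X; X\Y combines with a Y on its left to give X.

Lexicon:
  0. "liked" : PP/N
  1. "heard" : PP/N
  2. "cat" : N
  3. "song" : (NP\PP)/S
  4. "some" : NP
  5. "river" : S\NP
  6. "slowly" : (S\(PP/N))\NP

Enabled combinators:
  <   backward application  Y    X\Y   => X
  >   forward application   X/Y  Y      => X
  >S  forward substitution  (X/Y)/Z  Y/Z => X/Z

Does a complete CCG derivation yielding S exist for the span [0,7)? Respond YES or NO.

YES

[0,7] S   <
  [0,1] "liked" : PP/N
  [1,7] S\(PP/N)   <
    [1,6] NP   <
      [1,3] PP   >
        [1,2] "heard" : PP/N
        [2,3] "cat" : N
      [3,6] NP\PP   >
        [3,4] "song" : (NP\PP)/S
        [4,6] S   <
          [4,5] "some" : NP
          [5,6] "river" : S\NP
    [6,7] "slowly" : (S\(PP/N))\NP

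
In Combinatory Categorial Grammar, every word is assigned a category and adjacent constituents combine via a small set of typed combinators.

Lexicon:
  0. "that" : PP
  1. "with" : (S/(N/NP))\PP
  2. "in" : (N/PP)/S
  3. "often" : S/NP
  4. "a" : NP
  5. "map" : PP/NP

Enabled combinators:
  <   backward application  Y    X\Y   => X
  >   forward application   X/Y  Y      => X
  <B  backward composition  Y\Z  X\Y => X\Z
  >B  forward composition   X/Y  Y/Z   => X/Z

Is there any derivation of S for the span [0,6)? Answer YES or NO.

[0,6] S   >
  [0,2] S/(N/NP)   <
    [0,1] "that" : PP
    [1,2] "with" : (S/(N/NP))\PP
  [2,6] N/NP   >B
    [2,5] N/PP   >
      [2,3] "in" : (N/PP)/S
      [3,5] S   >
        [3,4] "often" : S/NP
        [4,5] "a" : NP
    [5,6] "map" : PP/NP

YES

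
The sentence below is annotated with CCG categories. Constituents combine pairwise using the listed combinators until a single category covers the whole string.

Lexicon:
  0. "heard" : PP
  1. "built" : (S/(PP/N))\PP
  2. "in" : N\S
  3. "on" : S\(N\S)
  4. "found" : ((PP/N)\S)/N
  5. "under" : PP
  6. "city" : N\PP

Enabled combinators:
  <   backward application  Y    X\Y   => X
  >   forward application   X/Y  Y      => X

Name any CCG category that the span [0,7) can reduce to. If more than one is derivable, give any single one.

S

[0,7] S   >
  [0,2] S/(PP/N)   <
    [0,1] "heard" : PP
    [1,2] "built" : (S/(PP/N))\PP
  [2,7] PP/N   <
    [2,4] S   <
      [2,3] "in" : N\S
      [3,4] "on" : S\(N\S)
    [4,7] (PP/N)\S   >
      [4,5] "found" : ((PP/N)\S)/N
      [5,7] N   <
        [5,6] "under" : PP
        [6,7] "city" : N\PP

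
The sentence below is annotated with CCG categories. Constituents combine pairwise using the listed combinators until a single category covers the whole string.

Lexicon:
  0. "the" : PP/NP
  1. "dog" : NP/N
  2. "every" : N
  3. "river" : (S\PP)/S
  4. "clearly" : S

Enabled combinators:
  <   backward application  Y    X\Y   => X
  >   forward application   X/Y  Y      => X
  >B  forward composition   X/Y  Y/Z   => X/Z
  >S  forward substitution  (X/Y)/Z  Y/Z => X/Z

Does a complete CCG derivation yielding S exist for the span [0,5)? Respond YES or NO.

YES

[0,5] S   <
  [0,3] PP   >
    [0,1] "the" : PP/NP
    [1,3] NP   >
      [1,2] "dog" : NP/N
      [2,3] "every" : N
  [3,5] S\PP   >
    [3,4] "river" : (S\PP)/S
    [4,5] "clearly" : S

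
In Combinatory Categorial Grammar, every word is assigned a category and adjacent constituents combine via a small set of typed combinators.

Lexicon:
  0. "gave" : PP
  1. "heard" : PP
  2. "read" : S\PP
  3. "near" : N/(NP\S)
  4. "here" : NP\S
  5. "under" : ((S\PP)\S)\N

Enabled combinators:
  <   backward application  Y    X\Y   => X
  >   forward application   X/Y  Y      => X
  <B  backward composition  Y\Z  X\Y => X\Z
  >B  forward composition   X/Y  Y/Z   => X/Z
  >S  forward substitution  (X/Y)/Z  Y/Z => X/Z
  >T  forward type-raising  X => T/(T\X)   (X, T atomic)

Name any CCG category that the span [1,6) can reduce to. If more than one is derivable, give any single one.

[0,6] S   <
  [0,1] "gave" : PP
  [1,6] S\PP   <
    [1,3] S   >
      [1,2] S/(S\PP)   >T
        [1,2] "heard" : PP
      [2,3] "read" : S\PP
    [3,6] (S\PP)\S   <
      [3,5] N   >
        [3,4] "near" : N/(NP\S)
        [4,5] "here" : NP\S
      [5,6] "under" : ((S\PP)\S)\N

S\PP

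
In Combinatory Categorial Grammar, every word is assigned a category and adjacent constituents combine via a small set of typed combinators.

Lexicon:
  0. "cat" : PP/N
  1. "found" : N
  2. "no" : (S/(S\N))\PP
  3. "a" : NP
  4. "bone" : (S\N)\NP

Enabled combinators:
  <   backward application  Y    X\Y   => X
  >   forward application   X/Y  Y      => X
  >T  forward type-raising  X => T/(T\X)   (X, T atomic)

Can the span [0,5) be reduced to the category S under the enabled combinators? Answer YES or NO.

YES

[0,5] S   >
  [0,3] S/(S\N)   <
    [0,2] PP   >
      [0,1] "cat" : PP/N
      [1,2] "found" : N
    [2,3] "no" : (S/(S\N))\PP
  [3,5] S\N   <
    [3,4] "a" : NP
    [4,5] "bone" : (S\N)\NP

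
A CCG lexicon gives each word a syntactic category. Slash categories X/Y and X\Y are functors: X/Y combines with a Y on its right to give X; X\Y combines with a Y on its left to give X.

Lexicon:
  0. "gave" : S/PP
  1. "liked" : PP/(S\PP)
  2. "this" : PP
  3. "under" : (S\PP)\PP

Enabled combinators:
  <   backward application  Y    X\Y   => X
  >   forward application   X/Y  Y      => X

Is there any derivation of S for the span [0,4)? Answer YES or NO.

[0,4] S   >
  [0,1] "gave" : S/PP
  [1,4] PP   >
    [1,2] "liked" : PP/(S\PP)
    [2,4] S\PP   <
      [2,3] "this" : PP
      [3,4] "under" : (S\PP)\PP

YES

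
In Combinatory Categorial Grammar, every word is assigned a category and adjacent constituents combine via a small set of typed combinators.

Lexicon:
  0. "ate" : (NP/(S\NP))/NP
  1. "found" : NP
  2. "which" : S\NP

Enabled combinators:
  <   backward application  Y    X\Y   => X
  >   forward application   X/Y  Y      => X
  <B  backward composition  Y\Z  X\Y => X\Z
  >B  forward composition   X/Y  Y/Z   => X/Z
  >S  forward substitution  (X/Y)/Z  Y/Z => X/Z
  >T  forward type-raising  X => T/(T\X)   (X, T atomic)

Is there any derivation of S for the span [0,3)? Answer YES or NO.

(NP/(S\NP))/NP NP S\NP
CKY chart[0,3] = {(NP/(S\NP))/(NP\S), N/(N\NP), NP, NP/(NP\NP), PP/(PP\NP), S/(S\NP)}; S ∉ chart

NO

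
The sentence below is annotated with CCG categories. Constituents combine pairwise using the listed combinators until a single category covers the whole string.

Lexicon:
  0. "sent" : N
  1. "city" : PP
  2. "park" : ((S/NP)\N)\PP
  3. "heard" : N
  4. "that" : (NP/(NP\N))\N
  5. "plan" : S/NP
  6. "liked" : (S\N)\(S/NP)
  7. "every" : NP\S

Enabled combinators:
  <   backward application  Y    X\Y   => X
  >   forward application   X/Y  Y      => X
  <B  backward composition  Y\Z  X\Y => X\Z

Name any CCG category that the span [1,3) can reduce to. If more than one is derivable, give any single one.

[0,8] S   >
  [0,3] S/NP   <
    [0,1] "sent" : N
    [1,3] (S/NP)\N   <
      [1,2] "city" : PP
      [2,3] "park" : ((S/NP)\N)\PP
  [3,8] NP   >
    [3,5] NP/(NP\N)   <
      [3,4] "heard" : N
      [4,5] "that" : (NP/(NP\N))\N
    [5,8] NP\N   <B
      [5,7] S\N   <
        [5,6] "plan" : S/NP
        [6,7] "liked" : (S\N)\(S/NP)
      [7,8] "every" : NP\S

(S/NP)\N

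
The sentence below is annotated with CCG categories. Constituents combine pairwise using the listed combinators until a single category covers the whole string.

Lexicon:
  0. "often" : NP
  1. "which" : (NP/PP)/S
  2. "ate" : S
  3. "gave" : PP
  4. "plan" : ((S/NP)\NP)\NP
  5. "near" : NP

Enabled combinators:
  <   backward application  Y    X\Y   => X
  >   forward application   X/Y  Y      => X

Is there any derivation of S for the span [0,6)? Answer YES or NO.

YES

[0,6] S   >
  [0,5] S/NP   <
    [0,1] "often" : NP
    [1,5] (S/NP)\NP   <
      [1,4] NP   >
        [1,3] NP/PP   >
          [1,2] "which" : (NP/PP)/S
          [2,3] "ate" : S
        [3,4] "gave" : PP
      [4,5] "plan" : ((S/NP)\NP)\NP
  [5,6] "near" : NP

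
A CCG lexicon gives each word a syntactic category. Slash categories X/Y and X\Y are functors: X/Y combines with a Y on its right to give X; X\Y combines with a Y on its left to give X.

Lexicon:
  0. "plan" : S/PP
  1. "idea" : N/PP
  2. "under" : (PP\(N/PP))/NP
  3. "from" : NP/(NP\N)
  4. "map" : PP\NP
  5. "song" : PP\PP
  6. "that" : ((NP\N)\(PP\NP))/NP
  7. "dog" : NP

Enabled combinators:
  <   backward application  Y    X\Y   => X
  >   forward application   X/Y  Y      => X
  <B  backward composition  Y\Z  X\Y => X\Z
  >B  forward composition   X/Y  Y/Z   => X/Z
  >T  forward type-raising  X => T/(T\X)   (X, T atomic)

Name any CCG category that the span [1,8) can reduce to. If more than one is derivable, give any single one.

PP

[0,8] S   >
  [0,1] "plan" : S/PP
  [1,8] PP   <
    [1,2] "idea" : N/PP
    [2,8] PP\(N/PP)   >
      [2,3] "under" : (PP\(N/PP))/NP
      [3,8] NP   >
        [3,4] "from" : NP/(NP\N)
        [4,8] NP\N   <
          [4,6] PP\NP   <B
            [4,5] "map" : PP\NP
            [5,6] "song" : PP\PP
          [6,8] (NP\N)\(PP\NP)   >
            [6,7] "that" : ((NP\N)\(PP\NP))/NP
            [7,8] "dog" : NP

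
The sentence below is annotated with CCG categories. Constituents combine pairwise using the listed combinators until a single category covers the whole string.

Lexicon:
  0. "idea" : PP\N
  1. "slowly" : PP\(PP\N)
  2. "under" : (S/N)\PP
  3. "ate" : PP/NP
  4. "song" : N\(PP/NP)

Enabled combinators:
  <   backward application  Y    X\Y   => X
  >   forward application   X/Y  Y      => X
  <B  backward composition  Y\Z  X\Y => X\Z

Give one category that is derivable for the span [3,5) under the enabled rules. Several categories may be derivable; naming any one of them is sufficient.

N

[0,5] S   >
  [0,3] S/N   <
    [0,2] PP   <
      [0,1] "idea" : PP\N
      [1,2] "slowly" : PP\(PP\N)
    [2,3] "under" : (S/N)\PP
  [3,5] N   <
    [3,4] "ate" : PP/NP
    [4,5] "song" : N\(PP/NP)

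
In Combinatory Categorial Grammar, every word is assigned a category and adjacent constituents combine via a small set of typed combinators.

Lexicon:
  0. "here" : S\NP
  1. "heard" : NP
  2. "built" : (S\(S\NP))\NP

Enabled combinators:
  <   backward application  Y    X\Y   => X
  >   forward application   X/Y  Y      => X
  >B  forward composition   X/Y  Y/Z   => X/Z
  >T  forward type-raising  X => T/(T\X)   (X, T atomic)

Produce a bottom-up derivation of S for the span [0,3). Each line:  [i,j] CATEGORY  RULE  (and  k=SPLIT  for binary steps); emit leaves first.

[0,3] S   <
  [0,1] "here" : S\NP
  [1,3] S\(S\NP)   <
    [1,2] "heard" : NP
    [2,3] "built" : (S\(S\NP))\NP

[0,1] S\NP  lex  "here"
[1,2] NP  lex  "heard"
[2,3] (S\(S\NP))\NP  lex  "built"
[1,3] S\(S\NP)  <  k=2
[0,3] S  <  k=1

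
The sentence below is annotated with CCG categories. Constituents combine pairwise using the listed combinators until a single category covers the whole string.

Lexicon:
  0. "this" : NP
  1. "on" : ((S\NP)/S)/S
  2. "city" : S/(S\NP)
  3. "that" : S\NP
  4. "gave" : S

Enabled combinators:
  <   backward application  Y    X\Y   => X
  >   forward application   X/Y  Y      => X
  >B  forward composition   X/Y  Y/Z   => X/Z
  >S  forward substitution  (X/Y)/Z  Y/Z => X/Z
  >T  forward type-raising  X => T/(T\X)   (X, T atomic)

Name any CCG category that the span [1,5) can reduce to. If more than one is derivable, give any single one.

[0,5] S   <
  [0,1] "this" : NP
  [1,5] S\NP   >
    [1,4] (S\NP)/S   >
      [1,2] "on" : ((S\NP)/S)/S
      [2,4] S   >
        [2,3] "city" : S/(S\NP)
        [3,4] "that" : S\NP
    [4,5] "gave" : S

S\NP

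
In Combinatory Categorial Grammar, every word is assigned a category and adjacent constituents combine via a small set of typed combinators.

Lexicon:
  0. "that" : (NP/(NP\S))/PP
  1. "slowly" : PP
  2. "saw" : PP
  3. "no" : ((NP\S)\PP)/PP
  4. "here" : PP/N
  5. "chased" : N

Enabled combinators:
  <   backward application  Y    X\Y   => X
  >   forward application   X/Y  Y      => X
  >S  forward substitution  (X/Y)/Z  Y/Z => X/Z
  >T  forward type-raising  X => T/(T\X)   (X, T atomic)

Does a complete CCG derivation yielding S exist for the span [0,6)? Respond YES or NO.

NO

(NP/(NP\S))/PP PP PP ((NP\S)\PP)/PP PP/N N
CKY chart[0,6] = {N/(N\NP), NP, NP/(NP\NP), PP/(PP\NP), S/(S\NP)}; S ∉ chart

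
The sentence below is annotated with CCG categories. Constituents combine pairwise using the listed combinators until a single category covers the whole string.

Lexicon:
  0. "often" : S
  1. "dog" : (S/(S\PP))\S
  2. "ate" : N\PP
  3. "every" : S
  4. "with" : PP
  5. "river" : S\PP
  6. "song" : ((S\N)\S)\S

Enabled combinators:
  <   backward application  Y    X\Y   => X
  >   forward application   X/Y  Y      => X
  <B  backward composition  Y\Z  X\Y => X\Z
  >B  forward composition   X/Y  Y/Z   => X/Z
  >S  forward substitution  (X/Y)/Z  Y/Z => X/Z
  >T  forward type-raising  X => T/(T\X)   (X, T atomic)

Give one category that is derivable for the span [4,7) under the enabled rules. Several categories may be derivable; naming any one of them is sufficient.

(S\N)\S

[0,7] S   >
  [0,2] S/(S\PP)   <
    [0,1] "often" : S
    [1,2] "dog" : (S/(S\PP))\S
  [2,7] S\PP   <B
    [2,3] "ate" : N\PP
    [3,7] S\N   <
      [3,4] "every" : S
      [4,7] (S\N)\S   <
        [4,6] S   <
          [4,5] "with" : PP
          [5,6] "river" : S\PP
        [6,7] "song" : ((S\N)\S)\S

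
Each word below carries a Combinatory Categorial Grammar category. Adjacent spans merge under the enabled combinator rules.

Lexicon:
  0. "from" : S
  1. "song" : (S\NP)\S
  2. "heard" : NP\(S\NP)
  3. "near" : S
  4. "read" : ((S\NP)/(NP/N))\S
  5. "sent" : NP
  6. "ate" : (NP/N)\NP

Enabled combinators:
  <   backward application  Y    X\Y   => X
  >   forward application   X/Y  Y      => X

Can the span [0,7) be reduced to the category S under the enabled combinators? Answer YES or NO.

YES

[0,7] S   <
  [0,3] NP   <
    [0,2] S\NP   <
      [0,1] "from" : S
      [1,2] "song" : (S\NP)\S
    [2,3] "heard" : NP\(S\NP)
  [3,7] S\NP   >
    [3,5] (S\NP)/(NP/N)   <
      [3,4] "near" : S
      [4,5] "read" : ((S\NP)/(NP/N))\S
    [5,7] NP/N   <
      [5,6] "sent" : NP
      [6,7] "ate" : (NP/N)\NP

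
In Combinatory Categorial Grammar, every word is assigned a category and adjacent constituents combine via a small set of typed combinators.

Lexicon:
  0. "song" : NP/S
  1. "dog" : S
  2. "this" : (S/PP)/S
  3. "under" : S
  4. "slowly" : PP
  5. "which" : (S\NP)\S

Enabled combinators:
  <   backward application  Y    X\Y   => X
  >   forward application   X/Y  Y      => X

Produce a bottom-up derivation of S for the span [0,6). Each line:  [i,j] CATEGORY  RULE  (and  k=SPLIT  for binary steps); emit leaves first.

[0,6] S   <
  [0,2] NP   >
    [0,1] "song" : NP/S
    [1,2] "dog" : S
  [2,6] S\NP   <
    [2,5] S   >
      [2,4] S/PP   >
        [2,3] "this" : (S/PP)/S
        [3,4] "under" : S
      [4,5] "slowly" : PP
    [5,6] "which" : (S\NP)\S

[0,1] NP/S  lex  "song"
[1,2] S  lex  "dog"
[0,2] NP  >  k=1
[2,3] (S/PP)/S  lex  "this"
[3,4] S  lex  "under"
[2,4] S/PP  >  k=3
[4,5] PP  lex  "slowly"
[2,5] S  >  k=4
[5,6] (S\NP)\S  lex  "which"
[2,6] S\NP  <  k=5
[0,6] S  <  k=2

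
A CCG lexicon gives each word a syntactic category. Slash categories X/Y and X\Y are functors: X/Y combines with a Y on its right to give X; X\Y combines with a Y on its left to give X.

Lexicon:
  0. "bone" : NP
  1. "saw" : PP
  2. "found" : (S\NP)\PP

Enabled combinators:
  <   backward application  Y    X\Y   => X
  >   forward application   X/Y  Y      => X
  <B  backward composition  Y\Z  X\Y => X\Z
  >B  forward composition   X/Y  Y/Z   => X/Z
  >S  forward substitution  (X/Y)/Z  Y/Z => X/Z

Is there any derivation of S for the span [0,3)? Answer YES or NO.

YES

[0,3] S   <
  [0,1] "bone" : NP
  [1,3] S\NP   <
    [1,2] "saw" : PP
    [2,3] "found" : (S\NP)\PP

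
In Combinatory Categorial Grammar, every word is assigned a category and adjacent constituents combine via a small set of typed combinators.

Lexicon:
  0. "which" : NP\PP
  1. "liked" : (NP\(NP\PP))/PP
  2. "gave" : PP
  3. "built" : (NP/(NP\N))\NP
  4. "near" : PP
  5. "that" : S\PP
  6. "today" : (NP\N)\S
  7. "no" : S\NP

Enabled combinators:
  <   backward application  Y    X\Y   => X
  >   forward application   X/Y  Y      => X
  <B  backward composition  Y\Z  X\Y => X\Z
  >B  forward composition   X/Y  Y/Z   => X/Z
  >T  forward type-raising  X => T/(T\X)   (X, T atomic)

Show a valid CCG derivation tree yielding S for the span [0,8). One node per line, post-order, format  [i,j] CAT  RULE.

[0,8] S   <
  [0,7] NP   >
    [0,4] NP/(NP\N)   <
      [0,3] NP   <
        [0,1] "which" : NP\PP
        [1,3] NP\(NP\PP)   >
          [1,2] "liked" : (NP\(NP\PP))/PP
          [2,3] "gave" : PP
      [3,4] "built" : (NP/(NP\N))\NP
    [4,7] NP\N   <
      [4,6] S   >
        [4,5] S/(S\PP)   >T
          [4,5] "near" : PP
        [5,6] "that" : S\PP
      [6,7] "today" : (NP\N)\S
  [7,8] "no" : S\NP

[0,1] NP\PP  lex  "which"
[1,2] (NP\(NP\PP))/PP  lex  "liked"
[2,3] PP  lex  "gave"
[1,3] NP\(NP\PP)  >  k=2
[0,3] NP  <  k=1
[3,4] (NP/(NP\N))\NP  lex  "built"
[0,4] NP/(NP\N)  <  k=3
[4,5] PP  lex  "near"
[4,5] S/(S\PP)  >T
[5,6] S\PP  lex  "that"
[4,6] S  >  k=5
[6,7] (NP\N)\S  lex  "today"
[4,7] NP\N  <  k=6
[0,7] NP  >  k=4
[7,8] S\NP  lex  "no"
[0,8] S  <  k=7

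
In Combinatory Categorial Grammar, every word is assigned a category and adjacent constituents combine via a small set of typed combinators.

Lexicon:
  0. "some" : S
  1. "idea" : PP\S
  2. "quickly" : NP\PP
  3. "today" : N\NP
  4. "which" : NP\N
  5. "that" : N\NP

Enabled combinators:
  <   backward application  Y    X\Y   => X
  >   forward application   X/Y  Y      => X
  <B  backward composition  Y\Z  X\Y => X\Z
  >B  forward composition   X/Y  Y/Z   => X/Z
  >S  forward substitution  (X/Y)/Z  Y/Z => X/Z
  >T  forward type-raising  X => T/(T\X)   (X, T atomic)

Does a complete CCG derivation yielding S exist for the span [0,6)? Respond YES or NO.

S PP\S NP\PP N\NP NP\N N\NP
CKY chart[0,6] = {N, N/(N\N), NP/(NP\N), PP/(PP\N), S/(S\N)}; S ∉ chart

NO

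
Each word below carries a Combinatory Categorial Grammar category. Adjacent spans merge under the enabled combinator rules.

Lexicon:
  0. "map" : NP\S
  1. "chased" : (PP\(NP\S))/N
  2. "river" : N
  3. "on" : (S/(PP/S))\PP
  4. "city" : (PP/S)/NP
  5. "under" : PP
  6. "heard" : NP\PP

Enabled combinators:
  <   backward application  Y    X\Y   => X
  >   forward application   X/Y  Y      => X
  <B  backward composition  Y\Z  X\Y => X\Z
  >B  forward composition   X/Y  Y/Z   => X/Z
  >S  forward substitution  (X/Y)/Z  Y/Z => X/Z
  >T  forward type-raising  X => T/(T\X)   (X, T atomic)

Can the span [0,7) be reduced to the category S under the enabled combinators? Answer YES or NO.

YES

[0,7] S   >
  [0,4] S/(PP/S)   <
    [0,3] PP   <
      [0,1] "map" : NP\S
      [1,3] PP\(NP\S)   >
        [1,2] "chased" : (PP\(NP\S))/N
        [2,3] "river" : N
    [3,4] "on" : (S/(PP/S))\PP
  [4,7] PP/S   >
    [4,5] "city" : (PP/S)/NP
    [5,7] NP   >
      [5,6] NP/(NP\PP)   >T
        [5,6] "under" : PP
      [6,7] "heard" : NP\PP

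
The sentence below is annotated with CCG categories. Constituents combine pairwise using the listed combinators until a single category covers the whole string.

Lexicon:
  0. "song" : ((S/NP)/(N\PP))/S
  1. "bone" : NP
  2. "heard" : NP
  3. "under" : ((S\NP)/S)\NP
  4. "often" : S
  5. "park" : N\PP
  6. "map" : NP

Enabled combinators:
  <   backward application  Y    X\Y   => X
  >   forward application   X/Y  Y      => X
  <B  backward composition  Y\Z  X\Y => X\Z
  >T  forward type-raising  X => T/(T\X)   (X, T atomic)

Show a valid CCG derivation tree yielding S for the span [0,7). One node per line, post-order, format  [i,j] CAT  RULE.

[0,1] ((S/NP)/(N\PP))/S  lex  "song"
[1,2] NP  lex  "bone"
[1,2] S/(S\NP)  >T
[2,3] NP  lex  "heard"
[3,4] ((S\NP)/S)\NP  lex  "under"
[2,4] (S\NP)/S  <  k=3
[4,5] S  lex  "often"
[2,5] S\NP  >  k=4
[1,5] S  >  k=2
[0,5] (S/NP)/(N\PP)  >  k=1
[5,6] N\PP  lex  "park"
[0,6] S/NP  >  k=5
[6,7] NP  lex  "map"
[0,7] S  >  k=6

[0,7] S   >
  [0,6] S/NP   >
    [0,5] (S/NP)/(N\PP)   >
      [0,1] "song" : ((S/NP)/(N\PP))/S
      [1,5] S   >
        [1,2] S/(S\NP)   >T
          [1,2] "bone" : NP
        [2,5] S\NP   >
          [2,4] (S\NP)/S   <
            [2,3] "heard" : NP
            [3,4] "under" : ((S\NP)/S)\NP
          [4,5] "often" : S
    [5,6] "park" : N\PP
  [6,7] "map" : NP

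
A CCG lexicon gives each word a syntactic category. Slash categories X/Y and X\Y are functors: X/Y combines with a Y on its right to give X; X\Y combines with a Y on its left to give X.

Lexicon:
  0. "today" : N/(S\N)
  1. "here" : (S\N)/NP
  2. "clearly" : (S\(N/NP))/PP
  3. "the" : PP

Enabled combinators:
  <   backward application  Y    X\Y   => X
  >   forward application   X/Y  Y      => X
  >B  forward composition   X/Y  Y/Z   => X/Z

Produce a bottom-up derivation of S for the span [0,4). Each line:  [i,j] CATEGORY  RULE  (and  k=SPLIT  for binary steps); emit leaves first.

[0,1] N/(S\N)  lex  "today"
[1,2] (S\N)/NP  lex  "here"
[0,2] N/NP  >B  k=1
[2,3] (S\(N/NP))/PP  lex  "clearly"
[3,4] PP  lex  "the"
[2,4] S\(N/NP)  >  k=3
[0,4] S  <  k=2

[0,4] S   <
  [0,2] N/NP   >B
    [0,1] "today" : N/(S\N)
    [1,2] "here" : (S\N)/NP
  [2,4] S\(N/NP)   >
    [2,3] "clearly" : (S\(N/NP))/PP
    [3,4] "the" : PP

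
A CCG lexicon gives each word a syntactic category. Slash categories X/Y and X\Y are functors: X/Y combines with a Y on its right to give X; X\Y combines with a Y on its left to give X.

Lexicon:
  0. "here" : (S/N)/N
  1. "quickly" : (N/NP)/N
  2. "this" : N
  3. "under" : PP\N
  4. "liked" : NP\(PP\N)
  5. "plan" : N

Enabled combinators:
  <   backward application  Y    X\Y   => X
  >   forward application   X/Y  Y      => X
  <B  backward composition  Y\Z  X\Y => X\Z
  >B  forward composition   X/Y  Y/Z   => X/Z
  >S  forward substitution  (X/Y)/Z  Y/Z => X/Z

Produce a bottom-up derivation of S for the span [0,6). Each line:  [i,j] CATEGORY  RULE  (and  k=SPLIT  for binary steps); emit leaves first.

[0,6] S   >
  [0,5] S/N   >
    [0,1] "here" : (S/N)/N
    [1,5] N   >
      [1,3] N/NP   >
        [1,2] "quickly" : (N/NP)/N
        [2,3] "this" : N
      [3,5] NP   <
        [3,4] "under" : PP\N
        [4,5] "liked" : NP\(PP\N)
  [5,6] "plan" : N

[0,1] (S/N)/N  lex  "here"
[1,2] (N/NP)/N  lex  "quickly"
[2,3] N  lex  "this"
[1,3] N/NP  >  k=2
[3,4] PP\N  lex  "under"
[4,5] NP\(PP\N)  lex  "liked"
[3,5] NP  <  k=4
[1,5] N  >  k=3
[0,5] S/N  >  k=1
[5,6] N  lex  "plan"
[0,6] S  >  k=5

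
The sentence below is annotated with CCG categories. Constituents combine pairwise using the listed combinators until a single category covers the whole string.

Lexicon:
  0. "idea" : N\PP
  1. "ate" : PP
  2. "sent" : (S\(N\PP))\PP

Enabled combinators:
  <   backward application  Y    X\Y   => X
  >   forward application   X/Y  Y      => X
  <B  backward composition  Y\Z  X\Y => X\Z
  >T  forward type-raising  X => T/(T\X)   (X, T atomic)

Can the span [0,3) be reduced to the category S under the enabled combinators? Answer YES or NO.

YES

[0,3] S   <
  [0,1] "idea" : N\PP
  [1,3] S\(N\PP)   <
    [1,2] "ate" : PP
    [2,3] "sent" : (S\(N\PP))\PP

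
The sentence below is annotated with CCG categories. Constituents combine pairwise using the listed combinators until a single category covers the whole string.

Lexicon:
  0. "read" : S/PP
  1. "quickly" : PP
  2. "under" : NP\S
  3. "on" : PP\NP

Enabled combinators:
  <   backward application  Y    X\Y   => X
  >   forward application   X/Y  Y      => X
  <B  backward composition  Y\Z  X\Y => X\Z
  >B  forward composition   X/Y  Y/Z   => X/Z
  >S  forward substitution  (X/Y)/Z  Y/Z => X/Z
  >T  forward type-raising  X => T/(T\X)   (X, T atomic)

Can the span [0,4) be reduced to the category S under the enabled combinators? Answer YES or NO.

NO

S/PP PP NP\S PP\NP
CKY chart[0,4] = {N/(N\PP), NP/(NP\PP), PP, PP/(PP\PP), S/(S\PP)}; S ∉ chart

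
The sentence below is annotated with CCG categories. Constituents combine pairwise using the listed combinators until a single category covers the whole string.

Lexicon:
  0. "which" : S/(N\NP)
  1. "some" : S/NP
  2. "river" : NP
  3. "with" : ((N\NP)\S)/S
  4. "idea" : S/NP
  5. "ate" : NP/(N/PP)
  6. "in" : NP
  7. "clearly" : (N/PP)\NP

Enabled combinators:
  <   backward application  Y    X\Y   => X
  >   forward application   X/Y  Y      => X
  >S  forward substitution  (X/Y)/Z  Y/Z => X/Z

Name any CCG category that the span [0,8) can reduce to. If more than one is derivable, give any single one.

[0,8] S   >
  [0,1] "which" : S/(N\NP)
  [1,8] N\NP   <
    [1,3] S   >
      [1,2] "some" : S/NP
      [2,3] "river" : NP
    [3,8] (N\NP)\S   >
      [3,4] "with" : ((N\NP)\S)/S
      [4,8] S   >
        [4,5] "idea" : S/NP
        [5,8] NP   >
          [5,6] "ate" : NP/(N/PP)
          [6,8] N/PP   <
            [6,7] "in" : NP
            [7,8] "clearly" : (N/PP)\NP

S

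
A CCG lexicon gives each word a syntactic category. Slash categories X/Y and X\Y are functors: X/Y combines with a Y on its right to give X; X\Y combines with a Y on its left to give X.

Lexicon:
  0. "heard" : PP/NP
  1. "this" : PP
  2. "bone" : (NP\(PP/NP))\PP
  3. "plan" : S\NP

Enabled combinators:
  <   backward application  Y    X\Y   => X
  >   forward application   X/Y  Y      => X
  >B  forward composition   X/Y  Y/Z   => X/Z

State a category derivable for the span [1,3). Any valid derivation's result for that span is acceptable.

[0,4] S   <
  [0,3] NP   <
    [0,1] "heard" : PP/NP
    [1,3] NP\(PP/NP)   <
      [1,2] "this" : PP
      [2,3] "bone" : (NP\(PP/NP))\PP
  [3,4] "plan" : S\NP

NP\(PP/NP)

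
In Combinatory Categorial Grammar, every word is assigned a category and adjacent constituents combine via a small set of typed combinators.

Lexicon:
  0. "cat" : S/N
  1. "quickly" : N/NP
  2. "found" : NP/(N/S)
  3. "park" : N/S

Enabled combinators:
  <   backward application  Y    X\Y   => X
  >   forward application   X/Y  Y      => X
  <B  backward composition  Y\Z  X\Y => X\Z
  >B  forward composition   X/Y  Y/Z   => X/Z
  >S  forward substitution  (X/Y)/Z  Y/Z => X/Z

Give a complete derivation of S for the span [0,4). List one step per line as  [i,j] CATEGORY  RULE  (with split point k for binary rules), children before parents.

[0,4] S   >
  [0,1] "cat" : S/N
  [1,4] N   >
    [1,2] "quickly" : N/NP
    [2,4] NP   >
      [2,3] "found" : NP/(N/S)
      [3,4] "park" : N/S

[0,1] S/N  lex  "cat"
[1,2] N/NP  lex  "quickly"
[2,3] NP/(N/S)  lex  "found"
[3,4] N/S  lex  "park"
[2,4] NP  >  k=3
[1,4] N  >  k=2
[0,4] S  >  k=1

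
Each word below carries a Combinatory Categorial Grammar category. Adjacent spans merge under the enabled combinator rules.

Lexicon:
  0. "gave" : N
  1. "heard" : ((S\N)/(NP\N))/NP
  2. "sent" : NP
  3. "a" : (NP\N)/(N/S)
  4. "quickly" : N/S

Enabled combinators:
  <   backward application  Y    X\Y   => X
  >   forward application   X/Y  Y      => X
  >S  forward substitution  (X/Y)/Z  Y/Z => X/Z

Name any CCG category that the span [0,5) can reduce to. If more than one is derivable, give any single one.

[0,5] S   <
  [0,1] "gave" : N
  [1,5] S\N   >
    [1,3] (S\N)/(NP\N)   >
      [1,2] "heard" : ((S\N)/(NP\N))/NP
      [2,3] "sent" : NP
    [3,5] NP\N   >
      [3,4] "a" : (NP\N)/(N/S)
      [4,5] "quickly" : N/S

S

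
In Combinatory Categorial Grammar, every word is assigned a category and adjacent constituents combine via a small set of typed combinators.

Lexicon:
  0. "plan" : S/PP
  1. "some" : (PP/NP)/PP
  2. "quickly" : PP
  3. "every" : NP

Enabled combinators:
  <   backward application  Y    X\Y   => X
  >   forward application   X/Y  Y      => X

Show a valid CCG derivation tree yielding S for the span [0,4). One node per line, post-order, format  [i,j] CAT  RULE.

[0,1] S/PP  lex  "plan"
[1,2] (PP/NP)/PP  lex  "some"
[2,3] PP  lex  "quickly"
[1,3] PP/NP  >  k=2
[3,4] NP  lex  "every"
[1,4] PP  >  k=3
[0,4] S  >  k=1

[0,4] S   >
  [0,1] "plan" : S/PP
  [1,4] PP   >
    [1,3] PP/NP   >
      [1,2] "some" : (PP/NP)/PP
      [2,3] "quickly" : PP
    [3,4] "every" : NP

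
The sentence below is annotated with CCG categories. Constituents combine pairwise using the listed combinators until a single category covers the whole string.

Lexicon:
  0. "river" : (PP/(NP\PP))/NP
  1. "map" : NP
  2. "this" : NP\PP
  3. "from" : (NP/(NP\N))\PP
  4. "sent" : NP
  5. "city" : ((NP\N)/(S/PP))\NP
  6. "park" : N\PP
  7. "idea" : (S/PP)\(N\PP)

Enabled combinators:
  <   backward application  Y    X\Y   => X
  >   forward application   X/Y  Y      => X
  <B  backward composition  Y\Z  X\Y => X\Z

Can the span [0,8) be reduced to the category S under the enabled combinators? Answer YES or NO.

NO

(PP/(NP\PP))/NP NP NP\PP (NP/(NP\N))\PP NP ((NP\N)/(S/PP))\NP N\PP (S/PP)\(N\PP)
CKY chart[0,8] = {NP}; S ∉ chart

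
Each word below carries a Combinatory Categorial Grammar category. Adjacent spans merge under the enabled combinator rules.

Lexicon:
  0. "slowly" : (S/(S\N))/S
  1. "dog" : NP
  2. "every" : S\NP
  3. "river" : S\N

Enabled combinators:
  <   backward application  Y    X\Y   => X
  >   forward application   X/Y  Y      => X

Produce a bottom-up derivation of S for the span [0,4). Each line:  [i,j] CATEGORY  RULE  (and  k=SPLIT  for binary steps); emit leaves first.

[0,4] S   >
  [0,3] S/(S\N)   >
    [0,1] "slowly" : (S/(S\N))/S
    [1,3] S   <
      [1,2] "dog" : NP
      [2,3] "every" : S\NP
  [3,4] "river" : S\N

[0,1] (S/(S\N))/S  lex  "slowly"
[1,2] NP  lex  "dog"
[2,3] S\NP  lex  "every"
[1,3] S  <  k=2
[0,3] S/(S\N)  >  k=1
[3,4] S\N  lex  "river"
[0,4] S  >  k=3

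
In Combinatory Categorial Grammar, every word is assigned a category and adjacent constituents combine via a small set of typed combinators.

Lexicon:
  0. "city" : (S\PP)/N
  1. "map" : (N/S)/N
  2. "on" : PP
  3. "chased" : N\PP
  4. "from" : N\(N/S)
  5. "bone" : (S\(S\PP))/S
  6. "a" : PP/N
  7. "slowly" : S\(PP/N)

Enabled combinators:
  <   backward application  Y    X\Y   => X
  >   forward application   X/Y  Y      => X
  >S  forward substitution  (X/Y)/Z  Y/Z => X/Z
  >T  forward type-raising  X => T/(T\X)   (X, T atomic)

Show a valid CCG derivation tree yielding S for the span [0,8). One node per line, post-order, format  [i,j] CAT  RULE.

[0,8] S   <
  [0,5] S\PP   >
    [0,1] "city" : (S\PP)/N
    [1,5] N   <
      [1,4] N/S   >
        [1,2] "map" : (N/S)/N
        [2,4] N   <
          [2,3] "on" : PP
          [3,4] "chased" : N\PP
      [4,5] "from" : N\(N/S)
  [5,8] S\(S\PP)   >
    [5,6] "bone" : (S\(S\PP))/S
    [6,8] S   <
      [6,7] "a" : PP/N
      [7,8] "slowly" : S\(PP/N)

[0,1] (S\PP)/N  lex  "city"
[1,2] (N/S)/N  lex  "map"
[2,3] PP  lex  "on"
[3,4] N\PP  lex  "chased"
[2,4] N  <  k=3
[1,4] N/S  >  k=2
[4,5] N\(N/S)  lex  "from"
[1,5] N  <  k=4
[0,5] S\PP  >  k=1
[5,6] (S\(S\PP))/S  lex  "bone"
[6,7] PP/N  lex  "a"
[7,8] S\(PP/N)  lex  "slowly"
[6,8] S  <  k=7
[5,8] S\(S\PP)  >  k=6
[0,8] S  <  k=5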